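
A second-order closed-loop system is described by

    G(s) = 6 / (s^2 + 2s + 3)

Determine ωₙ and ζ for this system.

ωₙ ≈ 1.732 rad/s, ζ ≈ 0.5774

Compare the denominator to the standard form s^2 + 2ζωₙs + ωₙ².
ωₙ² = 3, so ωₙ = √3 ≈ 1.732 rad/s.
2ζωₙ = 2, so ζ = 2/(2·√3) ≈ 0.5774.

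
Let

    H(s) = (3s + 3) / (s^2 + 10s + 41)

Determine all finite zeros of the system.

s = -1

Set the numerator to zero: 3s + 3 = 0, i.e. 3·(s + 1) = 0.
So s = -1.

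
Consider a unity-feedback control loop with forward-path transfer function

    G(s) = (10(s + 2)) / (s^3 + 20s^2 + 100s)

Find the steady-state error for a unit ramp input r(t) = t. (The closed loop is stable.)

e_ss = 5

G(s) has one pole at the origin.
This is a Type 1 system. Kv = lim_{s→0} s·G(s) = 20/100 = 1/5.
e_ss = 1/Kv = 1/(1/5) = 5.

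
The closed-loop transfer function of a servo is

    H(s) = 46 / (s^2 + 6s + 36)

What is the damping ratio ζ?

ζ = 0.5

Compare the denominator to the standard form s^2 + 2ζωₙs + ωₙ².
ωₙ² = 36, so ωₙ = 6 rad/s.
2ζωₙ = 6, so ζ = 6/(2·6) = 0.5.
With ζ = 0.5 the response is underdamped.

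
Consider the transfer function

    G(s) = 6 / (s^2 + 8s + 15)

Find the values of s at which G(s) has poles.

The poles are the roots of the denominator s^2 + 8s + 15 = 0.
Factoring: (s + 5)(s + 3) = 0, so s = -5 and s = -3.

s = -5, -3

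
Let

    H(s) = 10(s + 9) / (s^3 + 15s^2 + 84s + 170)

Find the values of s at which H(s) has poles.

s = -5 ± 3j, -5

The poles are the roots of the denominator s^3 + 15s^2 + 84s + 170 = 0.
Trying s = -5: the polynomial evaluates to 0, so (s + 5) is a factor.
Dividing out leaves s^2 + 10s + 34 = 0.
The quadratic formula then gives s = -5 ± 3j.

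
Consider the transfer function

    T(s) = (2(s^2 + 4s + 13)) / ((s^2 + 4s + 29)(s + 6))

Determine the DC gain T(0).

T(0) = 13/87 ≈ 0.1494

At s = 0 each factor (s + a) contributes a and each (s^2 + bs + c) contributes c.
T(0) = 2·(13) / ((29) · (6)) = 26/174 = 13/87.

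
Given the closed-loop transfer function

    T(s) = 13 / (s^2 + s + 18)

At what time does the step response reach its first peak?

Comparing s^2 + s + 18 to s^2 + 2ζωₙs + ωₙ²: ωₙ = √18 ≈ 4.243 rad/s and ζ = 1/(2·√18) ≈ 0.1179.
ζωₙ = 1/2 = 0.5, so ω_d = ωₙ√(1−ζ²) = √(ωₙ² − (ζωₙ)²) = √(18 − 0.5²) = √17.75 ≈ 4.213 rad/s.
t_p = π/ω_d = π/4.213 ≈ 0.7457 s.

t_p ≈ 0.7457 s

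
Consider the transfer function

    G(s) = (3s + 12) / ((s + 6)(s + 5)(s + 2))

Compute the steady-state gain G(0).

G(0) = 1/5 ≈ 0.2000

Set s = 0: G(0) = (12) / (60) = 1/5.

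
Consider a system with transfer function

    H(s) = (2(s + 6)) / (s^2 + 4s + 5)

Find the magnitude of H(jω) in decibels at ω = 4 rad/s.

|H(j4)|_dB ≈ -2.58 dB

Substitute s = j4: numerator = 12 + j8, denominator = -11 + j16.
|H(j4)| = |12 + j8| / |-11 + j16| = 14.422 / 19.416 ≈ 0.7428.
In decibels: 20·log₁₀(0.7428) ≈ -2.58 dB.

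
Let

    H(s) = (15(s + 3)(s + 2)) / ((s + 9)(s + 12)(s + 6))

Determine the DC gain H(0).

H(0) = 5/36 ≈ 0.1389

At s = 0 each factor (s + a) contributes a and each (s^2 + bs + c) contributes c.
H(0) = 15·(3) · (2) / ((9) · (12) · (6)) = 90/648 = 5/36.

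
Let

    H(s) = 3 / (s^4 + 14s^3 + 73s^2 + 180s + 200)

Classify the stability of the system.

stable

The denominator s^4 + 14s^3 + 73s^2 + 180s + 200 factors as (s + 5)^2(s^2 + 4s + 8), giving poles at s = -5, -2 + 2j, -2 - 2j, -5.
Since all poles lie strictly in the left half-plane, the system is stable.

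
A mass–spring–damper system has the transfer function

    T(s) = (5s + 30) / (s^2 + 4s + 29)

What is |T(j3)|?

|T(j3)| ≈ 1.438

Substitute s = j3: numerator = 30 + j15, denominator = 20 + j12.
|T(j3)| = |30 + j15| / |20 + j12| = 33.541 / 23.324 ≈ 1.438.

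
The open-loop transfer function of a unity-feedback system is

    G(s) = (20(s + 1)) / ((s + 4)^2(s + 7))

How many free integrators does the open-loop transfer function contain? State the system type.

The denominator has no factor of s at the origin — no free integrator — so this is a Type 0 system.

Type 0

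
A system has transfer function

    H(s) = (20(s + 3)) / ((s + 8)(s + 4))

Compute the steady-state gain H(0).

At s = 0 each factor (s + a) contributes a and each (s^2 + bs + c) contributes c.
H(0) = 20·(3) / ((8) · (4)) = 60/32 = 15/8.

H(0) = 15/8 ≈ 1.875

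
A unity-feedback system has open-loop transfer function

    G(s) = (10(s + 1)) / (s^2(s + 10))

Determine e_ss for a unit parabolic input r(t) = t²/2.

e_ss = 1

G(s) has 2 poles at the origin.
This is a Type 2 system. Ka = lim_{s→0} s^2·G(s) = 10/10 = 1.
e_ss = 1/Ka = 1/(1) = 1.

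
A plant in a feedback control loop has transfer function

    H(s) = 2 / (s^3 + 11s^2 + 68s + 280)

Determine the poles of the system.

s = -2 ± 6j, -7

The poles are the roots of the denominator s^3 + 11s^2 + 68s + 280 = 0.
Trying s = -7: the polynomial evaluates to 0, so (s + 7) is a factor.
Dividing out leaves s^2 + 4s + 40 = 0.
The quadratic formula then gives s = -2 ± 6j.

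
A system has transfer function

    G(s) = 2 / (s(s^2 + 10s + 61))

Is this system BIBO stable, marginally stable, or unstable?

marginally stable

The poles can be read from the denominator factors: s = 0, -5 ± 6j.
Since the simple pole(s) at s = 0 lie on the jω-axis with none in the right half-plane, the system is marginally stable.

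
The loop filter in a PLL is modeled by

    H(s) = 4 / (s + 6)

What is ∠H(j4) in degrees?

At s = j4: numerator = 4, denominator = 6 + j4.
∠H = ∠num − ∠den = 0° − (33.690°) = -33.69°.

∠H(j4) ≈ -33.69°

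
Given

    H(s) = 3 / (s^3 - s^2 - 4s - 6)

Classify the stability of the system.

The denominator s^3 - s^2 - 4s - 6 factors as (s^2 + 2s + 2)(s - 3), giving poles at s = -1 ± j, 3.
Since the pole(s) at s = 3 lie in the right half-plane, the system is unstable.

unstable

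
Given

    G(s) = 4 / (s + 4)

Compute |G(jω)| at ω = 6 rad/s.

Substitute s = j6: numerator = 4, denominator = 4 + j6.
|G(j6)| = |4| / |4 + j6| = 4 / 7.2111 ≈ 0.5547.

|G(j6)| ≈ 0.5547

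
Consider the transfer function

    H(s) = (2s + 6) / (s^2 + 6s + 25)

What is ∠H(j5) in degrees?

∠H(j5) ≈ -30.96°

At s = j5: numerator = 6 + j10, denominator = j30.
∠H = ∠num − ∠den = 59.036° − (90°) = -30.96°.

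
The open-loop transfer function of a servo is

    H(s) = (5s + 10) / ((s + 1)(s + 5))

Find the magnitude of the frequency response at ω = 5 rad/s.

Substitute s = j5: numerator = 10 + j25, denominator = -20 + j30.
|H(j5)| = |10 + j25| / |-20 + j30| = 26.926 / 36.056 ≈ 0.7468.

|H(j5)| ≈ 0.7468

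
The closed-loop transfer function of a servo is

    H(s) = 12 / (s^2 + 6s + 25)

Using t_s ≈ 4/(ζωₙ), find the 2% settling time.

Comparing s^2 + 6s + 25 to s^2 + 2ζωₙs + ωₙ²: ωₙ = 5 rad/s and ζ = 6/(2·5) = 0.6.
ζωₙ = 6/2 = 3, so t_s ≈ 4/(ζωₙ) = 4/3 ≈ 1.333 s.

t_s ≈ 1.333 s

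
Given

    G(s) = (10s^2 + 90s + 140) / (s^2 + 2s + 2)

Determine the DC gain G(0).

G(0) = 70

Set s = 0: G(0) = (140) / (2) = 70.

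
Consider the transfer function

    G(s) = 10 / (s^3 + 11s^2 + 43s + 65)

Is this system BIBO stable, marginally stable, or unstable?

stable

The denominator s^3 + 11s^2 + 43s + 65 factors as (s^2 + 6s + 13)(s + 5), giving poles at s = -3 ± 2j, -5.
Since all poles lie strictly in the left half-plane, the system is stable.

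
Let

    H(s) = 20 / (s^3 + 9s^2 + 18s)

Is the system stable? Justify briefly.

marginally stable

The denominator s^3 + 9s^2 + 18s factors as s(s + 3)(s + 6), giving poles at s = 0, -3, -6.
Since the simple pole(s) at s = 0 lie on the jω-axis with none in the right half-plane, the system is marginally stable.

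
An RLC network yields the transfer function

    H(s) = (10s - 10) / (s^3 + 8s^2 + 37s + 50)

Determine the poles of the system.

The poles are the roots of the denominator s^3 + 8s^2 + 37s + 50 = 0.
Trying s = -2: the polynomial evaluates to 0, so (s + 2) is a factor.
Dividing out leaves s^2 + 6s + 25 = 0.
The quadratic formula then gives s = -3 ± 4j.

s = -3 + 4j, -3 - 4j, -2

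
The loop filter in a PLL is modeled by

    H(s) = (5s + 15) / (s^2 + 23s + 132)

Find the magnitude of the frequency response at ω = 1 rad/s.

|H(j1)| ≈ 0.1189

Substitute s = j1: numerator = 15 + j5, denominator = 131 + j23.
|H(j1)| = |15 + j5| / |131 + j23| = 15.811 / 133.00 ≈ 0.1189.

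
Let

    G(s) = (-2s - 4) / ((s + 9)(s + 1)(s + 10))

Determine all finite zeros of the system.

s = -2

Set the numerator to zero: -2s - 4 = 0, i.e. -2·(s + 2) = 0.
So s = -2.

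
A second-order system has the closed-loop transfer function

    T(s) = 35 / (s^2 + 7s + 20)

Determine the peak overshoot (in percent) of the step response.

Comparing s^2 + 7s + 20 to s^2 + 2ζωₙs + ωₙ²: ωₙ = √20 ≈ 4.472 rad/s and ζ = 7/(2·√20) ≈ 0.7826.
%OS = 100·exp(−πζ/√(1−ζ²)) = 100·exp(−π·0.7826/√(1−0.7826²)) ≈ 1.93%.

%OS ≈ 1.93%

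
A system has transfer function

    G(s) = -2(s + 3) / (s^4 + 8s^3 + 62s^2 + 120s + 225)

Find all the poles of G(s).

s = -1 ± 2j, -3 ± 6j

The poles are the roots of the denominator s^4 + 8s^3 + 62s^2 + 120s + 225 = 0.
No real roots exist; factor into two real quadratics: (s^2 + 2s + 5)(s^2 + 6s + 45) = 0.
Each quadratic gives a conjugate pair via the quadratic formula.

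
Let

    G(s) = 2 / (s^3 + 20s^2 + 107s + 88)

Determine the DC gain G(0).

Set s = 0: G(0) = (2) / (88) = 1/44.

G(0) = 1/44 ≈ 0.02273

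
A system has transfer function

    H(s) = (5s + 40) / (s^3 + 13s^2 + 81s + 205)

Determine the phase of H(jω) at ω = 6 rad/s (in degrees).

At s = j6: numerator = 40 + j30, denominator = -263 + j270.
∠H = ∠num − ∠den = 36.870° − (134.25°) = -97.38°.

∠H(j6) ≈ -97.38°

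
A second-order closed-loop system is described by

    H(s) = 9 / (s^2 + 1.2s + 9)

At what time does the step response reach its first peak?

Comparing s^2 + 1.2s + 9 to s^2 + 2ζωₙs + ωₙ²: ωₙ = 3 rad/s and ζ = 1.2/(2·3) = 0.2.
ζωₙ = 1.2/2 = 0.6, so ω_d = ωₙ√(1−ζ²) = √(ωₙ² − (ζωₙ)²) = √(9 − 0.6²) = √8.64 ≈ 2.939 rad/s.
t_p = π/ω_d = π/2.939 ≈ 1.069 s.

t_p ≈ 1.069 s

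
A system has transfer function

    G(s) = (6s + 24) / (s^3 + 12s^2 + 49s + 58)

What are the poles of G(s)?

s = -5 ± 2j, -2

The poles are the roots of the denominator s^3 + 12s^2 + 49s + 58 = 0.
Trying s = -2: the polynomial evaluates to 0, so (s + 2) is a factor.
Dividing out leaves s^2 + 10s + 29 = 0.
The quadratic formula then gives s = -5 ± 2j.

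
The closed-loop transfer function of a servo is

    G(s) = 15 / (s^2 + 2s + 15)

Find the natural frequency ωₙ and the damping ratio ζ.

ωₙ ≈ 3.873 rad/s, ζ ≈ 0.2582

Compare the denominator to the standard form s^2 + 2ζωₙs + ωₙ².
ωₙ² = 15, so ωₙ = √15 ≈ 3.873 rad/s.
2ζωₙ = 2, so ζ = 2/(2·√15) ≈ 0.2582.
With ζ = 0.2582 the response is underdamped.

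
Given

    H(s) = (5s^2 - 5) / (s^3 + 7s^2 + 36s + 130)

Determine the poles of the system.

The poles are the roots of the denominator s^3 + 7s^2 + 36s + 130 = 0.
Trying s = -5: the polynomial evaluates to 0, so (s + 5) is a factor.
Dividing out leaves s^2 + 2s + 26 = 0.
The quadratic formula then gives s = -1 ± 5j.

s = -1 + 5j, -1 - 5j, -5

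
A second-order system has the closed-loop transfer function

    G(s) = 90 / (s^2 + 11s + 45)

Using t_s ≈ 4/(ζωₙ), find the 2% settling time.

t_s ≈ 0.7273 s

Comparing s^2 + 11s + 45 to s^2 + 2ζωₙs + ωₙ²: ωₙ = √45 ≈ 6.708 rad/s and ζ = 11/(2·√45) ≈ 0.8199.
ζωₙ = 11/2 = 5.5, so t_s ≈ 4/(ζωₙ) = 4/5.5 ≈ 0.7273 s.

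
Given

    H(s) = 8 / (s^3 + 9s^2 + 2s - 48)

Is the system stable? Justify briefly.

unstable

The denominator s^3 + 9s^2 + 2s - 48 factors as (s - 2)(s + 8)(s + 3), giving poles at s = 2, -8, -3.
Since the pole(s) at s = 2 lie in the right half-plane, the system is unstable.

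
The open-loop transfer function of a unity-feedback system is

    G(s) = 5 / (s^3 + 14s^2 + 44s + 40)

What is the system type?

The denominator has no factor of s at the origin — no free integrator — so this is a Type 0 system.

Type 0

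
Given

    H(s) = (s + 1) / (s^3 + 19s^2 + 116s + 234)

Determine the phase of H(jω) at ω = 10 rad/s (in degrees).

At s = j10: numerator = 1 + j10, denominator = -1666 + j160.
∠H = ∠num − ∠den = 84.289° − (174.51°) = -90.22°.

∠H(j10) ≈ -90.22°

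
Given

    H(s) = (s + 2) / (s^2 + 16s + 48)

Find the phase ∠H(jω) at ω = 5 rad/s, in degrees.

At s = j5: numerator = 2 + j5, denominator = 23 + j80.
∠H = ∠num − ∠den = 68.199° − (73.960°) = -5.761°.

∠H(j5) ≈ -5.761°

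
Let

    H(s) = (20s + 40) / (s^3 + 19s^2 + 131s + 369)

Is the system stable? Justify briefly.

stable

The denominator s^3 + 19s^2 + 131s + 369 factors as (s^2 + 10s + 41)(s + 9), giving poles at s = -5 + 4j, -5 - 4j, -9.
Since all poles lie strictly in the left half-plane, the system is stable.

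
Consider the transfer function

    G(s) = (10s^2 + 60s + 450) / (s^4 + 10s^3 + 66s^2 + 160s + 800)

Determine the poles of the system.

The poles are the roots of the denominator s^4 + 10s^3 + 66s^2 + 160s + 800 = 0.
No real roots exist; factor into two real quadratics: (s^2 + 16)(s^2 + 10s + 50) = 0.
Each quadratic gives a conjugate pair via the quadratic formula.

s = 4j, -4j, -5 + 5j, -5 - 5j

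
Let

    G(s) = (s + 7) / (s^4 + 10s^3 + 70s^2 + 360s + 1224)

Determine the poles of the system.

s = ±6j, -5 ± 3j

The poles are the roots of the denominator s^4 + 10s^3 + 70s^2 + 360s + 1224 = 0.
No real roots exist; factor into two real quadratics: (s^2 + 36)(s^2 + 10s + 34) = 0.
Each quadratic gives a conjugate pair via the quadratic formula.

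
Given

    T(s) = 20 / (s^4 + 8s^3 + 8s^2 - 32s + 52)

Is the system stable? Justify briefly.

unstable

The denominator s^4 + 8s^3 + 8s^2 - 32s + 52 factors as (s^2 + 10s + 26)(s^2 - 2s + 2), giving poles at s = -5 ± j, 1 ± j.
Since the pole(s) at s = 1 ± j lie in the right half-plane, the system is unstable.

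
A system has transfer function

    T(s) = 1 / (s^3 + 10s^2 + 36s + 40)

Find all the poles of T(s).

The poles are the roots of the denominator s^3 + 10s^2 + 36s + 40 = 0.
Trying s = -2: the polynomial evaluates to 0, so (s + 2) is a factor.
Dividing out leaves s^2 + 8s + 20 = 0.
The quadratic formula then gives s = -4 ± 2j.

s = -4 + 2j, -4 - 2j, -2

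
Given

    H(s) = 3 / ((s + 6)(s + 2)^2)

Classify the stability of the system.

stable

The poles can be read from the denominator factors: s = -6, -2, -2.
Since all poles lie strictly in the left half-plane, the system is stable.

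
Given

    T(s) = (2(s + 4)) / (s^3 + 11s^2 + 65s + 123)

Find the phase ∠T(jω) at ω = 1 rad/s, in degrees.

At s = j1: numerator = 8 + j2, denominator = 112 + j64.
∠T = ∠num − ∠den = 14.036° − (29.745°) = -15.71°.

∠T(j1) ≈ -15.71°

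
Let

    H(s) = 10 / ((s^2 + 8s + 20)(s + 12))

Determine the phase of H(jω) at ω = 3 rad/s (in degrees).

At s = j3: numerator = 10, denominator = 60 + j321.
∠H = ∠num − ∠den = 0° − (79.413°) = -79.41°.

∠H(j3) ≈ -79.41°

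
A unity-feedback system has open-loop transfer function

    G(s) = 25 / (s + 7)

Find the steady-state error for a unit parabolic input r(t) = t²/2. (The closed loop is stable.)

e_ss = ∞

G(s) has no poles at the origin.
This is a Type 0 system; Ka = lim_{s→0} s^2·G(s) = 0, so the steady-state error for a parabola input is infinite.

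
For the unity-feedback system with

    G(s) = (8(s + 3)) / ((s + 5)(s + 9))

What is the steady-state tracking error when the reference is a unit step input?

G(s) has no poles at the origin.
This is a Type 0 system. Kp = lim_{s→0} G(s) = 24/45 = 8/15.
e_ss = 1/(1 + Kp) = 1/(1 + 8/15) = 15/23 ≈ 0.6522.

e_ss = 0.6522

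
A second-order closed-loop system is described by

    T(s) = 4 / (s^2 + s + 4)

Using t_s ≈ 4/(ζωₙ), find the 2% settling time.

t_s ≈ 8 s

Comparing s^2 + s + 4 to s^2 + 2ζωₙs + ωₙ²: ωₙ = 2 rad/s and ζ = 1/(2·2) = 0.25.
ζωₙ = 1/2 = 0.5, so t_s ≈ 4/(ζωₙ) = 4/0.5 = 8 s.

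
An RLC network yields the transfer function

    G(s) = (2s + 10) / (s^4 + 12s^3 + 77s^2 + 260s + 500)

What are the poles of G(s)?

s = -2 ± 4j, -4 ± 3j

The poles are the roots of the denominator s^4 + 12s^3 + 77s^2 + 260s + 500 = 0.
No real roots exist; factor into two real quadratics: (s^2 + 4s + 20)(s^2 + 8s + 25) = 0.
Each quadratic gives a conjugate pair via the quadratic formula.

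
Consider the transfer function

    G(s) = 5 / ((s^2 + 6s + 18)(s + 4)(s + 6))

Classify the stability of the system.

The poles can be read from the denominator factors: s = -3 ± 3j, -4, -6.
Since all poles lie strictly in the left half-plane, the system is stable.

stable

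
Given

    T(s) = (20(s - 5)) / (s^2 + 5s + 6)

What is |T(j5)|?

Substitute s = j5: numerator = -100 + j100, denominator = -19 + j25.
|T(j5)| = |-100 + j100| / |-19 + j25| = 141.42 / 31.401 ≈ 4.504.

|T(j5)| ≈ 4.504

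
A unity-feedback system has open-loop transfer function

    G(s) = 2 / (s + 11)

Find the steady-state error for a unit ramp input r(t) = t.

G(s) has no poles at the origin.
This is a Type 0 system; Kv = lim_{s→0} s·G(s) = 0, so the steady-state error for a ramp input is infinite.

e_ss = ∞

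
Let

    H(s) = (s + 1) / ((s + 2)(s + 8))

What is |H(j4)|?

|H(j4)| ≈ 0.1031

Substitute s = j4: numerator = 1 + j4, denominator = j40.
|H(j4)| = |1 + j4| / |j40| = 4.1231 / 40 ≈ 0.1031.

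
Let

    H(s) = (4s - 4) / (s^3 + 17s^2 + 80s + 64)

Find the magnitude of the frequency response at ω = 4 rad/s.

Substitute s = j4: numerator = -4 + j16, denominator = -208 + j256.
|H(j4)| = |-4 + j16| / |-208 + j256| = 16.492 / 329.85 = 0.05000.

|H(j4)| = 0.05000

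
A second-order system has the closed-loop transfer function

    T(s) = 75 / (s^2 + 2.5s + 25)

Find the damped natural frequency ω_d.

Comparing s^2 + 2.5s + 25 to s^2 + 2ζωₙs + ωₙ²: ωₙ = 5 rad/s and ζ = 2.5/(2·5) = 0.25.
ζωₙ = 2.5/2 = 1.25, so ω_d = ωₙ√(1−ζ²) = √(ωₙ² − (ζωₙ)²) = √(25 − 1.25²) = √23.4375 ≈ 4.841 rad/s.

ω_d ≈ 4.841 rad/s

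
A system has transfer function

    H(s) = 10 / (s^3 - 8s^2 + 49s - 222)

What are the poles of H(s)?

The poles are the roots of the denominator s^3 - 8s^2 + 49s - 222 = 0.
Trying s = 6: the polynomial evaluates to 0, so (s - 6) is a factor.
Dividing out leaves s^2 - 2s + 37 = 0.
The quadratic formula then gives s = 1 ± 6j.

s = 1 + 6j, 1 - 6j, 6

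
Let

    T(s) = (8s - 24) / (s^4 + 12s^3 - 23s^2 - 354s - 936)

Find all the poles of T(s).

s = 6, -3 + 2j, -3 - 2j, -12

The poles are the roots of the denominator s^4 + 12s^3 - 23s^2 - 354s - 936 = 0.
Trying s = 6: the polynomial evaluates to 0, so (s - 6) is a factor.
Dividing out leaves s^3 + 18s^2 + 85s + 156 = 0.
This factors further as (s^2 + 6s + 13)(s + 12) = 0.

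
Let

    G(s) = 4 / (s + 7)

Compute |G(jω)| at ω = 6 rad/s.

Substitute s = j6: numerator = 4, denominator = 7 + j6.
|G(j6)| = |4| / |7 + j6| = 4 / 9.2195 ≈ 0.4339.

|G(j6)| ≈ 0.4339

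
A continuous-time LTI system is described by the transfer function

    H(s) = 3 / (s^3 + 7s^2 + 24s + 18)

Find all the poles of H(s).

The poles are the roots of the denominator s^3 + 7s^2 + 24s + 18 = 0.
Trying s = -1: the polynomial evaluates to 0, so (s + 1) is a factor.
Dividing out leaves s^2 + 6s + 18 = 0.
The quadratic formula then gives s = -3 ± 3j.

s = -3 ± 3j, -1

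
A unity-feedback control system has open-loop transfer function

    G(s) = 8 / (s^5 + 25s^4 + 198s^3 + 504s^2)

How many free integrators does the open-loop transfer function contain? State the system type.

Factor s from the denominator: s^5 + 25s^4 + 198s^3 + 504s^2 = s^2·(s^3 + 25s^2 + 198s + 504).
There are 2 poles at the origin, so the system is Type 2.

Type 2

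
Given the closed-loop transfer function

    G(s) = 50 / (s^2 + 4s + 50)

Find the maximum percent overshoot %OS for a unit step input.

%OS ≈ 39.6%

Comparing s^2 + 4s + 50 to s^2 + 2ζωₙs + ωₙ²: ωₙ = √50 ≈ 7.071 rad/s and ζ = 4/(2·√50) ≈ 0.2828.
%OS = 100·exp(−πζ/√(1−ζ²)) = 100·exp(−π·0.2828/√(1−0.2828²)) ≈ 39.6%.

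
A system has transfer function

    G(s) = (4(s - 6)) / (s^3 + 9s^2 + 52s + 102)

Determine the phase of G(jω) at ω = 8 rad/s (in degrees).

At s = j8: numerator = -24 + j32, denominator = -474 - j96.
∠G = ∠num − ∠den = 126.87° − (-168.55°) = 295.4°, which wraps to -64.58°.

∠G(j8) ≈ -64.58°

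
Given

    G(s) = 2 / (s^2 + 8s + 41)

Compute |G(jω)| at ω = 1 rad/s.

Substitute s = j1: numerator = 2, denominator = 40 + j8.
|G(j1)| = |2| / |40 + j8| = 2 / 40.792 ≈ 0.04903.

|G(j1)| ≈ 0.04903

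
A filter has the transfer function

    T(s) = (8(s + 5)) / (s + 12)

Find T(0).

T(0) = 10/3 ≈ 3.333

Set s = 0: T(0) = (40) / (12) = 10/3.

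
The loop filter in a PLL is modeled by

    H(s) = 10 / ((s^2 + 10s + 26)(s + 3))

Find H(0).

H(0) = 5/39 ≈ 0.1282

At s = 0 each factor (s + a) contributes a and each (s^2 + bs + c) contributes c.
H(0) = 10·1 / ((26) · (3)) = 10/78 = 5/39.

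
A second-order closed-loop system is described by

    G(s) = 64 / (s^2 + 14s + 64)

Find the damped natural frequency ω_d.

ω_d ≈ 3.873 rad/s

Comparing s^2 + 14s + 64 to s^2 + 2ζωₙs + ωₙ²: ωₙ = 8 rad/s and ζ = 14/(2·8) = 0.875.
ζωₙ = 14/2 = 7, so ω_d = ωₙ√(1−ζ²) = √(ωₙ² − (ζωₙ)²) = √(64 − 7²) = √15 ≈ 3.873 rad/s.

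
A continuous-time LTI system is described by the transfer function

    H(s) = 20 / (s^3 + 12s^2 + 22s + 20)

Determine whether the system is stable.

The denominator s^3 + 12s^2 + 22s + 20 factors as (s + 10)(s^2 + 2s + 2), giving poles at s = -10, -1 ± j.
Since all poles lie strictly in the left half-plane, the system is stable.

stable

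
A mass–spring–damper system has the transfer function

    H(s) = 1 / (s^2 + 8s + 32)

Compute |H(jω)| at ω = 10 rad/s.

Substitute s = j10: numerator = 1, denominator = -68 + j80.
|H(j10)| = |1| / |-68 + j80| = 1 / 105.00 ≈ 0.009524.

|H(j10)| ≈ 0.009524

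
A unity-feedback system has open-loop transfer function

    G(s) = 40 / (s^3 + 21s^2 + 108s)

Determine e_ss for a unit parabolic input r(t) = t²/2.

G(s) has one pole at the origin.
This is a Type 1 system; Ka = lim_{s→0} s^2·G(s) = 0, so the steady-state error for a parabola input is infinite.

e_ss = ∞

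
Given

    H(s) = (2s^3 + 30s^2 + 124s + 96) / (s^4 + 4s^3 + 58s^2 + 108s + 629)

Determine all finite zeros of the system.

Set the numerator to zero: 2s^3 + 30s^2 + 124s + 96 = 0, i.e. 2·(s^3 + 15s^2 + 62s + 48) = 0.
Factoring: (s + 8)(s + 6)(s + 1) = 0.

s = -8, -6, -1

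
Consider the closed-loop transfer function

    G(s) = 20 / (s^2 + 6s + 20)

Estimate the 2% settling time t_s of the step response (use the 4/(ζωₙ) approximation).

t_s ≈ 1.333 s

Comparing s^2 + 6s + 20 to s^2 + 2ζωₙs + ωₙ²: ωₙ = √20 ≈ 4.472 rad/s and ζ = 6/(2·√20) ≈ 0.6708.
ζωₙ = 6/2 = 3, so t_s ≈ 4/(ζωₙ) = 4/3 ≈ 1.333 s.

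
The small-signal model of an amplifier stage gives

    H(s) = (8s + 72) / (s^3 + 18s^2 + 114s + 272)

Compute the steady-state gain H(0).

Set s = 0: H(0) = (72) / (272) = 9/34.

H(0) = 9/34 ≈ 0.2647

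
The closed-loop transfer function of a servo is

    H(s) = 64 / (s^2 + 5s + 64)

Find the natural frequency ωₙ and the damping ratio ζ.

Compare the denominator to the standard form s^2 + 2ζωₙs + ωₙ².
ωₙ² = 64, so ωₙ = 8 rad/s.
2ζωₙ = 5, so ζ = 5/(2·8) = 0.3125.

ωₙ = 8 rad/s, ζ = 0.3125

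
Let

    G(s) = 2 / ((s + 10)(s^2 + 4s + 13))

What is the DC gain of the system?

G(0) = 1/65 ≈ 0.01538

At s = 0 each factor (s + a) contributes a and each (s^2 + bs + c) contributes c.
G(0) = 2·1 / ((10) · (13)) = 2/130 = 1/65.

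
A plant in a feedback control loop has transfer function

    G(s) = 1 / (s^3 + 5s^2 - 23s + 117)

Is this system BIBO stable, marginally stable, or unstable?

unstable

The denominator s^3 + 5s^2 - 23s + 117 factors as (s^2 - 4s + 13)(s + 9), giving poles at s = 2 + 3j, 2 - 3j, -9.
Since the pole(s) at s = 2 + 3j, 2 - 3j lie in the right half-plane, the system is unstable.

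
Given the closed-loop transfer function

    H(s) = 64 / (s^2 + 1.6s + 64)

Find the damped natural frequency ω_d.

Comparing s^2 + 1.6s + 64 to s^2 + 2ζωₙs + ωₙ²: ωₙ = 8 rad/s and ζ = 1.6/(2·8) = 0.1.
ζωₙ = 1.6/2 = 0.8, so ω_d = ωₙ√(1−ζ²) = √(ωₙ² − (ζωₙ)²) = √(64 − 0.8²) = √63.36 ≈ 7.960 rad/s.

ω_d ≈ 7.960 rad/s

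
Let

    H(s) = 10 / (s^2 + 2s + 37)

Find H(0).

H(0) = 10/37 ≈ 0.2703

Set s = 0: H(0) = (10) / (37) = 10/37.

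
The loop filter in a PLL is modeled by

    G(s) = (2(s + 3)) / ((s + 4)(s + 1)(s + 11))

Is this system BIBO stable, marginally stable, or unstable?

The poles can be read from the denominator factors: s = -4, -1, -11.
Since all poles lie strictly in the left half-plane, the system is stable.

stable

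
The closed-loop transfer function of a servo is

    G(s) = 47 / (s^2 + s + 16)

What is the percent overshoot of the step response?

Comparing s^2 + s + 16 to s^2 + 2ζωₙs + ωₙ²: ωₙ = 4 rad/s and ζ = 1/(2·4) = 0.125.
%OS = 100·exp(−πζ/√(1−ζ²)) = 100·exp(−π·0.125/√(1−0.125²)) ≈ 67.3%.

%OS ≈ 67.3%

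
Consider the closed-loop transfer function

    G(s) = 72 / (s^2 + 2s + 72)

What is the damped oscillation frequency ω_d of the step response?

ω_d ≈ 8.426 rad/s

Comparing s^2 + 2s + 72 to s^2 + 2ζωₙs + ωₙ²: ωₙ = √72 ≈ 8.485 rad/s and ζ = 2/(2·√72) ≈ 0.1179.
ζωₙ = 2/2 = 1, so ω_d = ωₙ√(1−ζ²) = √(ωₙ² − (ζωₙ)²) = √(72 − 1²) = √71 ≈ 8.426 rad/s.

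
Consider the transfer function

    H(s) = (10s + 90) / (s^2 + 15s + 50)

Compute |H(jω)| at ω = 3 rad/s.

Substitute s = j3: numerator = 90 + j30, denominator = 41 + j45.
|H(j3)| = |90 + j30| / |41 + j45| = 94.868 / 60.877 ≈ 1.558.

|H(j3)| ≈ 1.558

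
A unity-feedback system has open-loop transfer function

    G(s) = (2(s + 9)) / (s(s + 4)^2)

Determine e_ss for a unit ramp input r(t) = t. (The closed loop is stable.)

G(s) has one pole at the origin.
This is a Type 1 system. Kv = lim_{s→0} s·G(s) = 18/16 = 9/8.
e_ss = 1/Kv = 1/(9/8) = 8/9 ≈ 0.8889.

e_ss = 0.8889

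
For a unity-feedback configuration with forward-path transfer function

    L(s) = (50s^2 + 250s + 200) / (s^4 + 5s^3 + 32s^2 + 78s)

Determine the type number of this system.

Factor s from the denominator: s^4 + 5s^3 + 32s^2 + 78s = s·(s^3 + 5s^2 + 32s + 78).
There is 1 pole at the origin, so the system is Type 1.

Type 1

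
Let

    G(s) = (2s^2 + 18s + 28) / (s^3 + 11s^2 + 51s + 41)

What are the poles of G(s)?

The poles are the roots of the denominator s^3 + 11s^2 + 51s + 41 = 0.
Trying s = -1: the polynomial evaluates to 0, so (s + 1) is a factor.
Dividing out leaves s^2 + 10s + 41 = 0.
The quadratic formula then gives s = -5 ± 4j.

s = -1, -5 + 4j, -5 - 4j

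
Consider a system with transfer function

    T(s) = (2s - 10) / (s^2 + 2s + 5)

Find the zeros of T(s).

Set the numerator to zero: 2s - 10 = 0, i.e. 2·(s - 5) = 0.
So s = 5.

s = 5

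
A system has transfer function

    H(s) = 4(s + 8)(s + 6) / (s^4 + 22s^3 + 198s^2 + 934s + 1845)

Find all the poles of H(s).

The poles are the roots of the denominator s^4 + 22s^3 + 198s^2 + 934s + 1845 = 0.
Trying s = -5: the polynomial evaluates to 0, so (s + 5) is a factor.
Dividing out leaves s^3 + 17s^2 + 113s + 369 = 0.
This factors further as (s + 9)(s^2 + 8s + 41) = 0.

s = -5, -9, -4 + 5j, -4 - 5j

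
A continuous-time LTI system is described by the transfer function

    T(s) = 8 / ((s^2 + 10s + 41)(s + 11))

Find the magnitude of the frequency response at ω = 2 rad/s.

Substitute s = j2: numerator = 8, denominator = 367 + j294.
|T(j2)| = |8| / |367 + j294| = 8 / 470.24 ≈ 0.01701.

|T(j2)| ≈ 0.01701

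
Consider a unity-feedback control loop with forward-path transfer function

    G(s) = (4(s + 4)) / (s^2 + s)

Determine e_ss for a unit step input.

G(s) has one pole at the origin.
This is a Type 1 system; for a step input the steady-state error is zero.

e_ss = 0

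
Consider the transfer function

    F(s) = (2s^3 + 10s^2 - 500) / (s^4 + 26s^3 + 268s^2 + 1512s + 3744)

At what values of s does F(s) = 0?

s = -5 + 5j, -5 - 5j, 5

Set the numerator to zero: 2s^3 + 10s^2 - 500 = 0, i.e. 2·(s^3 + 5s^2 - 250) = 0.
Factoring: (s^2 + 10s + 50)(s - 5) = 0.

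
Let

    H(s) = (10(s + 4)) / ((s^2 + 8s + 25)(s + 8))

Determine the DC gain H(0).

At s = 0 each factor (s + a) contributes a and each (s^2 + bs + c) contributes c.
H(0) = 10·(4) / ((25) · (8)) = 40/200 = 1/5.

H(0) = 1/5 ≈ 0.2000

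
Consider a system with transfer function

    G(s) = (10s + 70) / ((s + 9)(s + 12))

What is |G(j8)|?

|G(j8)| ≈ 0.6121

Substitute s = j8: numerator = 70 + j80, denominator = 44 + j168.
|G(j8)| = |70 + j80| / |44 + j168| = 106.30 / 173.67 ≈ 0.6121.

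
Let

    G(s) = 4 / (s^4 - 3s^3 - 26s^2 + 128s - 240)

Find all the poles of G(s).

s = 2 ± 2j, -6, 5

The poles are the roots of the denominator s^4 - 3s^3 - 26s^2 + 128s - 240 = 0.
Trying s = -6: the polynomial evaluates to 0, so (s + 6) is a factor.
Dividing out leaves s^3 - 9s^2 + 28s - 40 = 0.
This factors further as (s^2 - 4s + 8)(s - 5) = 0.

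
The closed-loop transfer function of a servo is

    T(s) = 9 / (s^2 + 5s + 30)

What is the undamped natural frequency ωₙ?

Compare the denominator to the standard form s^2 + 2ζωₙs + ωₙ².
ωₙ² = 30, so ωₙ = √30 ≈ 5.477 rad/s.

ωₙ ≈ 5.477 rad/s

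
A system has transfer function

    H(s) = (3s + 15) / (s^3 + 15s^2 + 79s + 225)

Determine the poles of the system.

s = -3 ± 4j, -9

The poles are the roots of the denominator s^3 + 15s^2 + 79s + 225 = 0.
Trying s = -9: the polynomial evaluates to 0, so (s + 9) is a factor.
Dividing out leaves s^2 + 6s + 25 = 0.
The quadratic formula then gives s = -3 ± 4j.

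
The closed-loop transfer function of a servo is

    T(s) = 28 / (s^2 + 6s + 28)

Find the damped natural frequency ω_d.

ω_d ≈ 4.359 rad/s

Comparing s^2 + 6s + 28 to s^2 + 2ζωₙs + ωₙ²: ωₙ = √28 ≈ 5.292 rad/s and ζ = 6/(2·√28) ≈ 0.5669.
ζωₙ = 6/2 = 3, so ω_d = ωₙ√(1−ζ²) = √(ωₙ² − (ζωₙ)²) = √(28 − 3²) = √19 ≈ 4.359 rad/s.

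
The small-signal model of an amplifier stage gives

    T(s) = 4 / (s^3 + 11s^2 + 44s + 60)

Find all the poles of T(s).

The poles are the roots of the denominator s^3 + 11s^2 + 44s + 60 = 0.
Trying s = -3: the polynomial evaluates to 0, so (s + 3) is a factor.
Dividing out leaves s^2 + 8s + 20 = 0.
The quadratic formula then gives s = -4 ± 2j.

s = -4 + 2j, -4 - 2j, -3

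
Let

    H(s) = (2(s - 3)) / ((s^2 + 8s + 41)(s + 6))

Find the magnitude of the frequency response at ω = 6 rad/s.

|H(j6)| ≈ 0.03276

Substitute s = j6: numerator = -6 + j12, denominator = -258 + j318.
|H(j6)| = |-6 + j12| / |-258 + j318| = 13.416 / 409.50 ≈ 0.03276.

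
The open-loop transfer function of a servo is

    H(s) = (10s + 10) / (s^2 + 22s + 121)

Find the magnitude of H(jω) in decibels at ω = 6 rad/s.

Substitute s = j6: numerator = 10 + j60, denominator = 85 + j132.
|H(j6)| = |10 + j60| / |85 + j132| = 60.828 / 157 ≈ 0.3874.
In decibels: 20·log₁₀(0.3874) ≈ -8.24 dB.

|H(j6)|_dB ≈ -8.24 dB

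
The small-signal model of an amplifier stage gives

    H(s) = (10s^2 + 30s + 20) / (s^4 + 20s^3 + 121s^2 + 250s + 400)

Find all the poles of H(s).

The poles are the roots of the denominator s^4 + 20s^3 + 121s^2 + 250s + 400 = 0.
Trying s = -8: the polynomial evaluates to 0, so (s + 8) is a factor.
Dividing out leaves s^3 + 12s^2 + 25s + 50 = 0.
This factors further as (s^2 + 2s + 5)(s + 10) = 0.

s = -1 ± 2j, -8, -10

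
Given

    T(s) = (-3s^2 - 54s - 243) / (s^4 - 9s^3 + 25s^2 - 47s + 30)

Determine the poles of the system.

The poles are the roots of the denominator s^4 - 9s^3 + 25s^2 - 47s + 30 = 0.
Trying s = 6: the polynomial evaluates to 0, so (s - 6) is a factor.
Dividing out leaves s^3 - 3s^2 + 7s - 5 = 0.
This factors further as (s^2 - 2s + 5)(s - 1) = 0.

s = 1 + 2j, 1 - 2j, 6, 1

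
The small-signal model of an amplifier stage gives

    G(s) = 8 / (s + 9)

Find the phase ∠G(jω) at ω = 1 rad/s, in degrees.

At s = j1: numerator = 8, denominator = 9 + j1.
∠G = ∠num − ∠den = 0° − (6.3402°) = -6.340°.

∠G(j1) ≈ -6.340°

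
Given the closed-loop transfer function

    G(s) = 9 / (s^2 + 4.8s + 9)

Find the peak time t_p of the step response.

t_p ≈ 1.745 s

Comparing s^2 + 4.8s + 9 to s^2 + 2ζωₙs + ωₙ²: ωₙ = 3 rad/s and ζ = 4.8/(2·3) = 0.8.
ζωₙ = 4.8/2 = 2.4, so ω_d = ωₙ√(1−ζ²) = √(ωₙ² − (ζωₙ)²) = √(9 − 2.4²) = √3.24 = 1.800 rad/s.
t_p = π/ω_d = π/1.800 ≈ 1.745 s.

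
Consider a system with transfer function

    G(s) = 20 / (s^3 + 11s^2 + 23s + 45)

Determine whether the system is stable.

stable

The denominator s^3 + 11s^2 + 23s + 45 factors as (s^2 + 2s + 5)(s + 9), giving poles at s = -1 ± 2j, -9.
Since all poles lie strictly in the left half-plane, the system is stable.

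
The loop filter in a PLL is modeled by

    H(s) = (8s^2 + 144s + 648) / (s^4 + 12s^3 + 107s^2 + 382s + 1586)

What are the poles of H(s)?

The poles are the roots of the denominator s^4 + 12s^3 + 107s^2 + 382s + 1586 = 0.
No real roots exist; factor into two real quadratics: (s^2 + 10s + 61)(s^2 + 2s + 26) = 0.
Each quadratic gives a conjugate pair via the quadratic formula.

s = -5 + 6j, -5 - 6j, -1 + 5j, -1 - 5j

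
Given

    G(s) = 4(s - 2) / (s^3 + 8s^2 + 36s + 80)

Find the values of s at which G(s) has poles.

The poles are the roots of the denominator s^3 + 8s^2 + 36s + 80 = 0.
Trying s = -4: the polynomial evaluates to 0, so (s + 4) is a factor.
Dividing out leaves s^2 + 4s + 20 = 0.
The quadratic formula then gives s = -2 ± 4j.

s = -2 ± 4j, -4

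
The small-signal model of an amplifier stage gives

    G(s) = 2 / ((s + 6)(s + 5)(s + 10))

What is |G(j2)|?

|G(j2)| ≈ 0.005758

Substitute s = j2: numerator = 2, denominator = 216 + j272.
|G(j2)| = |2| / |216 + j272| = 2 / 347.33 ≈ 0.005758.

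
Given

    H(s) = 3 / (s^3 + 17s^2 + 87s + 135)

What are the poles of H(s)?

s = -3, -5, -9

The poles are the roots of the denominator s^3 + 17s^2 + 87s + 135 = 0.
Trying s = -3: the polynomial evaluates to 0, so (s + 3) is a factor.
Dividing out leaves s^2 + 14s + 45 = 0.
Factoring the quadratic: (s + 5)(s + 9) = 0.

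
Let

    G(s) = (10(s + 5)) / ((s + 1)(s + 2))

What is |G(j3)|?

Substitute s = j3: numerator = 50 + j30, denominator = -7 + j9.
|G(j3)| = |50 + j30| / |-7 + j9| = 58.310 / 11.402 ≈ 5.114.

|G(j3)| ≈ 5.114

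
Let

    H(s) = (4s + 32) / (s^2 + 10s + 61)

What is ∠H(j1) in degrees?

∠H(j1) ≈ -2.337°

At s = j1: numerator = 32 + j4, denominator = 60 + j10.
∠H = ∠num − ∠den = 7.1250° − (9.4623°) = -2.337°.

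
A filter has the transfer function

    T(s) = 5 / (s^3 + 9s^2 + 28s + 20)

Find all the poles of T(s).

The poles are the roots of the denominator s^3 + 9s^2 + 28s + 20 = 0.
Trying s = -1: the polynomial evaluates to 0, so (s + 1) is a factor.
Dividing out leaves s^2 + 8s + 20 = 0.
The quadratic formula then gives s = -4 ± 2j.

s = -4 ± 2j, -1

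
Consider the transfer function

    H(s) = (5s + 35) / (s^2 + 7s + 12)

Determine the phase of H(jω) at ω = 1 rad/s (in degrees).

At s = j1: numerator = 35 + j5, denominator = 11 + j7.
∠H = ∠num − ∠den = 8.1301° − (32.471°) = -24.34°.

∠H(j1) ≈ -24.34°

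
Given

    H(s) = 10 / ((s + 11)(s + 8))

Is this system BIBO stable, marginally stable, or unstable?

The poles can be read from the denominator factors: s = -11, -8.
Since all poles lie strictly in the left half-plane, the system is stable.

stable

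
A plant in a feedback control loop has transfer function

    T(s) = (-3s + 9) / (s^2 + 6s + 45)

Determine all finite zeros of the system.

s = 3

Set the numerator to zero: -3s + 9 = 0, i.e. -3·(s - 3) = 0.
So s = 3.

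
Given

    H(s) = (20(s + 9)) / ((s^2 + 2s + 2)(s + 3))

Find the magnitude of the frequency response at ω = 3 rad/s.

Substitute s = j3: numerator = 180 + j60, denominator = -39 - j3.
|H(j3)| = |180 + j60| / |-39 - j3| = 189.74 / 39.115 ≈ 4.851.

|H(j3)| ≈ 4.851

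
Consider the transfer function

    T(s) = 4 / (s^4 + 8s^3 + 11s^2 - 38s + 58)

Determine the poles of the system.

s = 1 + j, 1 - j, -5 + 2j, -5 - 2j

The poles are the roots of the denominator s^4 + 8s^3 + 11s^2 - 38s + 58 = 0.
No real roots exist; factor into two real quadratics: (s^2 - 2s + 2)(s^2 + 10s + 29) = 0.
Each quadratic gives a conjugate pair via the quadratic formula.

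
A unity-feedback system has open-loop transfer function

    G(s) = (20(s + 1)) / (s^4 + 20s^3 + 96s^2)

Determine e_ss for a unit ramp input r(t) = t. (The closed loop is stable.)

G(s) has 2 poles at the origin.
This is a Type 2 system; for a ramp input the steady-state error is zero.

e_ss = 0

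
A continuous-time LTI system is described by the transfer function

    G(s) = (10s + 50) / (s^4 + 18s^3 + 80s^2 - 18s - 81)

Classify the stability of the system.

unstable

The denominator s^4 + 18s^3 + 80s^2 - 18s - 81 factors as (s + 9)^2(s - 1)(s + 1), giving poles at s = -9, 1, -9, -1.
Since the pole(s) at s = 1 lie in the right half-plane, the system is unstable.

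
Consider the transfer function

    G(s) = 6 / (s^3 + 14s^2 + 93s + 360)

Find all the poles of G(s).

s = -3 ± 6j, -8

The poles are the roots of the denominator s^3 + 14s^2 + 93s + 360 = 0.
Trying s = -8: the polynomial evaluates to 0, so (s + 8) is a factor.
Dividing out leaves s^2 + 6s + 45 = 0.
The quadratic formula then gives s = -3 ± 6j.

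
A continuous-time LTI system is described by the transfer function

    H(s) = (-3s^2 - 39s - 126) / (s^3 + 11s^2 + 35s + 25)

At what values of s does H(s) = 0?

s = -7, -6

Set the numerator to zero: -3s^2 - 39s - 126 = 0, i.e. -3·(s^2 + 13s + 42) = 0.
Factoring: (s + 7)(s + 6) = 0.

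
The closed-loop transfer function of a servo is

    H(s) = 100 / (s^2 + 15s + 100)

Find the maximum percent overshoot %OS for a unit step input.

%OS ≈ 2.84%

Comparing s^2 + 15s + 100 to s^2 + 2ζωₙs + ωₙ²: ωₙ = 10 rad/s and ζ = 15/(2·10) = 0.75.
%OS = 100·exp(−πζ/√(1−ζ²)) = 100·exp(−π·0.75/√(1−0.75²)) ≈ 2.84%.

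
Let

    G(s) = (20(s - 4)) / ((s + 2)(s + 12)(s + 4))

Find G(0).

G(0) = -5/6 ≈ -0.8333

At s = 0 each factor (s + a) contributes a and each (s^2 + bs + c) contributes c.
G(0) = 20·(-4) / ((2) · (12) · (4)) = -80/96 = -5/6.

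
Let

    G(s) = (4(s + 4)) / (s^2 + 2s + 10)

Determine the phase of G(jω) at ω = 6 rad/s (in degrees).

∠G(j6) ≈ -98.91°

At s = j6: numerator = 16 + j24, denominator = -26 + j12.
∠G = ∠num − ∠den = 56.310° − (155.22°) = -98.91°.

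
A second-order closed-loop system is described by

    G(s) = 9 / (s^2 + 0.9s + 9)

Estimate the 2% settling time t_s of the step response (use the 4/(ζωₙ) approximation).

Comparing s^2 + 0.9s + 9 to s^2 + 2ζωₙs + ωₙ²: ωₙ = 3 rad/s and ζ = 0.9/(2·3) = 0.15.
ζωₙ = 0.9/2 = 0.45, so t_s ≈ 4/(ζωₙ) = 4/0.45 ≈ 8.889 s.

t_s ≈ 8.889 s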